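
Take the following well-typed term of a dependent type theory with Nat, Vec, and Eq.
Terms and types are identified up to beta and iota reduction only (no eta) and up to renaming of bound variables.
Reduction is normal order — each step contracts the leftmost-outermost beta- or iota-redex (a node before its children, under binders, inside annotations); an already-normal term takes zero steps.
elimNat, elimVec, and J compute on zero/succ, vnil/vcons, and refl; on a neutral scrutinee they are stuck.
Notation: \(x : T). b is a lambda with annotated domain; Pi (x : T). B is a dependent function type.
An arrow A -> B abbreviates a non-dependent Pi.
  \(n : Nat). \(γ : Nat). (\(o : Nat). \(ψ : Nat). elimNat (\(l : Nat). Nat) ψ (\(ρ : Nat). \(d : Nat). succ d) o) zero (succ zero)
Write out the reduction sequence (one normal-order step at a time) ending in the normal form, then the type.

normal-order reduction sequence:
  \(n : Nat). \(γ : Nat). (\(o : Nat). \(ψ : Nat). elimNat (\(l : Nat). Nat) ψ (\(ρ : Nat). \(d : Nat). succ d) o) zero (succ zero)
  ~> \(n : Nat). \(γ : Nat). (\(o : Nat). elimNat (\(ψ : Nat). Nat) o (\(l : Nat). \(ρ : Nat). succ ρ) zero) (succ zero)
  ~> \(n : Nat). \(γ : Nat). elimNat (\(o : Nat). Nat) (succ zero) (\(ψ : Nat). \(l : Nat). succ l) zero
  ~> \(n : Nat). \(γ : Nat). succ zero
inferred type:
  Nat -> Nat -> Nat


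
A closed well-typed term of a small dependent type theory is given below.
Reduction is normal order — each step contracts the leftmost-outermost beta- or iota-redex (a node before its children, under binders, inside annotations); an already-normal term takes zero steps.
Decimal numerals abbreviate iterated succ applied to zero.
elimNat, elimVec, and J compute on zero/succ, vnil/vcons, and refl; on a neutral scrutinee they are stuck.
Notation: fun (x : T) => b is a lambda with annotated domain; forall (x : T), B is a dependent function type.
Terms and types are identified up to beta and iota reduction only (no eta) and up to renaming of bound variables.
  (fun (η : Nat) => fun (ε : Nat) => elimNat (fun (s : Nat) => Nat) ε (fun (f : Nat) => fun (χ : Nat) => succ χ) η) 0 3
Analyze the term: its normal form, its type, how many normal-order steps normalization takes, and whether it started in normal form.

resulting normal form:
  3
inferred type:
  Nat
reduction steps (normal order): 3
term was already normal: no
first contracted redex: a beta-redex


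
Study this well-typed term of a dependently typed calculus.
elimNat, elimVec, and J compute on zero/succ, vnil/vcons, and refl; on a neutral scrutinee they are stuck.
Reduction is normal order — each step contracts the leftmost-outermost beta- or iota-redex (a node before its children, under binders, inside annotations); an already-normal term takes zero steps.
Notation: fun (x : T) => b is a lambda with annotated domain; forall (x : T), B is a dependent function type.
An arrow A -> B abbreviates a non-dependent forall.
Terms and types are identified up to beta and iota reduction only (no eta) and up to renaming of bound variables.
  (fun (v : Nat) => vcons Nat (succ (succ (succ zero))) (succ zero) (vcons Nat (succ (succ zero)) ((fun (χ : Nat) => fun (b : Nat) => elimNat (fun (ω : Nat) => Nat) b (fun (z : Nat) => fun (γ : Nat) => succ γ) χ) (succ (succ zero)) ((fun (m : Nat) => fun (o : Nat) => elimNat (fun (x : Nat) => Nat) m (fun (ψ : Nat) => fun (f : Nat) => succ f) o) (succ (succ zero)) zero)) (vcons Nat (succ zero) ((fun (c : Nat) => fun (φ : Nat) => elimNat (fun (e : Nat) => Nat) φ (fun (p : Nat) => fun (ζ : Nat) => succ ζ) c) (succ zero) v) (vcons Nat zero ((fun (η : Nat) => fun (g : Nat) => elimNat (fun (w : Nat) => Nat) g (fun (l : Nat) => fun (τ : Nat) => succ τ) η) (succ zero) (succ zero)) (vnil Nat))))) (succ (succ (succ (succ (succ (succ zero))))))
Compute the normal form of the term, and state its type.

normal form:
  vcons Nat (succ (succ (succ zero))) (succ zero) (vcons Nat (succ (succ zero)) (succ (succ (succ (succ zero)))) (vcons Nat (succ zero) (succ (succ (succ (succ (succ (succ (succ zero))))))) (vcons Nat zero (succ (succ zero)) (vnil Nat))))
the term's type:
  Vec Nat (succ (succ (succ (succ zero))))


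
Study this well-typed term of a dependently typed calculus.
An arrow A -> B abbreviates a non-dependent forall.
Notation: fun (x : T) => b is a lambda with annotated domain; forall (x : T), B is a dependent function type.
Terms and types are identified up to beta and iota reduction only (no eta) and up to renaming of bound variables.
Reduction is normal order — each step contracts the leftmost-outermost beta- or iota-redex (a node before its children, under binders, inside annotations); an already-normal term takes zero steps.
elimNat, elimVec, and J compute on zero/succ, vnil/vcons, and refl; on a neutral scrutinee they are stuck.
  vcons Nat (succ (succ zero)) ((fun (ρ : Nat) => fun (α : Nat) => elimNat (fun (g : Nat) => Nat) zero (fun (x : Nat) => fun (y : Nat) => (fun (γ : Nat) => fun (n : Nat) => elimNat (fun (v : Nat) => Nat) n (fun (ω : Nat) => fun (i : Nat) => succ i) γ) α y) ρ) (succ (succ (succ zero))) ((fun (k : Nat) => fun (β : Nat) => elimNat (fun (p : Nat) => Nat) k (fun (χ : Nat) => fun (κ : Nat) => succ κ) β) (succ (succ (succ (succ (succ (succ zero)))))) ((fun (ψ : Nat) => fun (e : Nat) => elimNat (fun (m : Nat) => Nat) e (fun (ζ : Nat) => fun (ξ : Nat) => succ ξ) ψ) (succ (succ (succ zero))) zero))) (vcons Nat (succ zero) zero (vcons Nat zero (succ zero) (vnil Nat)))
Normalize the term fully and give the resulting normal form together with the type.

reduced normal form:
  vcons Nat (succ (succ zero)) (succ (succ (succ (succ (succ (succ (succ (succ (succ (succ (succ (succ (succ (succ (succ (succ (succ (succ (succ (succ (succ (succ (succ (succ (succ (succ (succ zero))))))))))))))))))))))))))) (vcons Nat (succ zero) zero (vcons Nat zero (succ zero) (vnil Nat)))
inferred type:
  Vec Nat (succ (succ (succ zero)))


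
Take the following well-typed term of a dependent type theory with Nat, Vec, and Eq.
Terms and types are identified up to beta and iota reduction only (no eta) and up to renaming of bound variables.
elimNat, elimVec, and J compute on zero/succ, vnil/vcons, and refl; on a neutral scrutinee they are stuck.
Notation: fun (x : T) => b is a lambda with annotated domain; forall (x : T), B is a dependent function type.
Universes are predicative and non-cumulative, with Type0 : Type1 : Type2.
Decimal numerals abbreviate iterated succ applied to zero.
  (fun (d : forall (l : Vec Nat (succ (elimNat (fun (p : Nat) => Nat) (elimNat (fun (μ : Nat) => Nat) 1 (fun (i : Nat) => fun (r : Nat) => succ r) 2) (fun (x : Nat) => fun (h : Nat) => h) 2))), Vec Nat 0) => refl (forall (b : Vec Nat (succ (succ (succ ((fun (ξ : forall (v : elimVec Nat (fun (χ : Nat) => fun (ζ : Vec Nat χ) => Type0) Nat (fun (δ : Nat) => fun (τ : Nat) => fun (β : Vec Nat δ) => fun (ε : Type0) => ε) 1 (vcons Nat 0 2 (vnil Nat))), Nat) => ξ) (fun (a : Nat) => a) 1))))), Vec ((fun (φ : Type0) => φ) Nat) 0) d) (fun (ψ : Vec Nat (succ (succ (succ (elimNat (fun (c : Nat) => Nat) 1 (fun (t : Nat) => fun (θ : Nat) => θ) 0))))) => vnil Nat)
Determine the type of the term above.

type:
  Eq (forall (d : Vec Nat 4), Vec Nat 0) (fun (l : Vec Nat 4) => vnil Nat) (fun (p : Vec Nat 4) => vnil Nat)


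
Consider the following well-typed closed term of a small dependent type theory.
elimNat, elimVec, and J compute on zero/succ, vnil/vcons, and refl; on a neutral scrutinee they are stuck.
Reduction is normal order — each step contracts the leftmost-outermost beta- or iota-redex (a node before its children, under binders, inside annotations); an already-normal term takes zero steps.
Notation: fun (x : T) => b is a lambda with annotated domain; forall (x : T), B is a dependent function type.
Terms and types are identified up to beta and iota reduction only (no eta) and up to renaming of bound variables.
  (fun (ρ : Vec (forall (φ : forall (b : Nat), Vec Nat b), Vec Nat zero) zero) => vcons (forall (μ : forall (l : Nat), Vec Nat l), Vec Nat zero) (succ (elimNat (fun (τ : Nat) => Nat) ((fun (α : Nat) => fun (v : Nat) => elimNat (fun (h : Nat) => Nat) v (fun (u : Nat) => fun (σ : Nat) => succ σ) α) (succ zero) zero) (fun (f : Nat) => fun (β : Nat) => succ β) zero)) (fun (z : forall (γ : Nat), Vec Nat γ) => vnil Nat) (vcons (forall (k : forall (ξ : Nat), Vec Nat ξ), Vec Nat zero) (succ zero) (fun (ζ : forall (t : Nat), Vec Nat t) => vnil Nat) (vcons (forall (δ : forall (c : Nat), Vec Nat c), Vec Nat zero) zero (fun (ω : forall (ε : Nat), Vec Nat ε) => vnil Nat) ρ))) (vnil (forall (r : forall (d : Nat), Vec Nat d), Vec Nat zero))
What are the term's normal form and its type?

resulting normal form:
  vcons (forall (ρ : forall (φ : Nat), Vec Nat φ), Vec Nat zero) (succ (succ zero)) (fun (b : forall (μ : Nat), Vec Nat μ) => vnil Nat) (vcons (forall (l : forall (τ : Nat), Vec Nat τ), Vec Nat zero) (succ zero) (fun (α : forall (v : Nat), Vec Nat v) => vnil Nat) (vcons (forall (h : forall (u : Nat), Vec Nat u), Vec Nat zero) zero (fun (σ : forall (f : Nat), Vec Nat f) => vnil Nat) (vnil (forall (β : forall (z : Nat), Vec Nat z), Vec Nat zero))))
type:
  Vec (forall (ρ : forall (φ : Nat), Vec Nat φ), Vec Nat zero) (succ (succ (succ zero)))
observation: normalization takes exactly 8 steps under the normal-order strategy.


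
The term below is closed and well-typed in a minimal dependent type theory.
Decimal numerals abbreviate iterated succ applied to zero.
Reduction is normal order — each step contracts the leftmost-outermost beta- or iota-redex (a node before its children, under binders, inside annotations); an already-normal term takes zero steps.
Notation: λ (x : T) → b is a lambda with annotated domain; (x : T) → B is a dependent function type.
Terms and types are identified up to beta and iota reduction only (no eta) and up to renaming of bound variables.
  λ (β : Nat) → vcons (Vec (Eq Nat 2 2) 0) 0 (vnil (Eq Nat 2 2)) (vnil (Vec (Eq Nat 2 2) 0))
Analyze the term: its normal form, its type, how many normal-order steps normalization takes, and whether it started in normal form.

reduced normal form:
  λ (β : Nat) → vcons (Vec (Eq Nat 2 2) 0) 0 (vnil (Eq Nat 2 2)) (vnil (Vec (Eq Nat 2 2) 0))
type:
  (β : Nat) → Vec (Vec (Eq Nat 2 2) 0) 1
steps to reach normal form (normal order): 0
started in normal form: yes


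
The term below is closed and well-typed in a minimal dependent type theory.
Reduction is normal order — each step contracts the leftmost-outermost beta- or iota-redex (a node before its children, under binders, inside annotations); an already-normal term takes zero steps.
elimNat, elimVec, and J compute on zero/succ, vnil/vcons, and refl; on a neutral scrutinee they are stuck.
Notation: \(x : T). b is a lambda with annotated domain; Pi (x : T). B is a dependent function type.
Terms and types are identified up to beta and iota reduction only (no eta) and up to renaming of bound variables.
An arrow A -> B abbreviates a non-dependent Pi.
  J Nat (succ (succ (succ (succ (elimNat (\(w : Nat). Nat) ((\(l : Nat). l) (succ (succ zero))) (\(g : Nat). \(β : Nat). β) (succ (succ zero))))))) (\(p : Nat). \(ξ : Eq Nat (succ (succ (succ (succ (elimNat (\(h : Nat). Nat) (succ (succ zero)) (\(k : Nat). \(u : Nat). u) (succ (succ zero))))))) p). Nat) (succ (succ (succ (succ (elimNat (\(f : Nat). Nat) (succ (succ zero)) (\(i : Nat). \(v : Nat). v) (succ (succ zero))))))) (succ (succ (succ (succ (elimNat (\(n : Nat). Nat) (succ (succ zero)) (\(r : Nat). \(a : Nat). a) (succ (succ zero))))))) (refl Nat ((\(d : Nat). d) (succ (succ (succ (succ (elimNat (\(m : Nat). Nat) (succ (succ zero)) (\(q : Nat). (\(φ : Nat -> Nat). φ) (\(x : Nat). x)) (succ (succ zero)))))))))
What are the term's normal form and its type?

normal form:
  succ (succ (succ (succ (succ (succ zero)))))
type:
  Nat
observation: 8 normal-order steps normalize the term, beginning with a J iota-redex.


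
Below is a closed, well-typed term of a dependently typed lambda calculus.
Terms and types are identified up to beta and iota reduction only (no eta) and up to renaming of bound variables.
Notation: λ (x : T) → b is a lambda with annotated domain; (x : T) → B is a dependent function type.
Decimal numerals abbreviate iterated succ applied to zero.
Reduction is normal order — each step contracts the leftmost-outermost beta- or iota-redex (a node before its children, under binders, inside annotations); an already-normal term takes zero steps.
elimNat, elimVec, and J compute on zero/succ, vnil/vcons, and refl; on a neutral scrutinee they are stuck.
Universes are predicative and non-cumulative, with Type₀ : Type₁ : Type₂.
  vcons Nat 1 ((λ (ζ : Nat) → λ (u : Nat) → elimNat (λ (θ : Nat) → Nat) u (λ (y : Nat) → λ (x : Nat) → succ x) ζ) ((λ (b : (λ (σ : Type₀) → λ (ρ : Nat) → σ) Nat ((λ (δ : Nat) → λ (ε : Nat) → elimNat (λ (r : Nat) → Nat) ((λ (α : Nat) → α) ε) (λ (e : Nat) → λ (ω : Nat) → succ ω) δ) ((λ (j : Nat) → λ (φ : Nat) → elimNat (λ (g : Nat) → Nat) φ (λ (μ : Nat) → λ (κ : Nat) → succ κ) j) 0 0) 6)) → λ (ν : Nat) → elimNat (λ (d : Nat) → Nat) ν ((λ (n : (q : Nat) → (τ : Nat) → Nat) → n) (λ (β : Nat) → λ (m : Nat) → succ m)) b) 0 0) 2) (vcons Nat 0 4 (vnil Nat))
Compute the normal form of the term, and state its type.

reduced normal form:
  vcons Nat 1 2 (vcons Nat 0 4 (vnil Nat))
inferred type:
  Vec Nat 2
observation: reduction starts at a beta-redex, and 6 normal-order steps reach the normal form.


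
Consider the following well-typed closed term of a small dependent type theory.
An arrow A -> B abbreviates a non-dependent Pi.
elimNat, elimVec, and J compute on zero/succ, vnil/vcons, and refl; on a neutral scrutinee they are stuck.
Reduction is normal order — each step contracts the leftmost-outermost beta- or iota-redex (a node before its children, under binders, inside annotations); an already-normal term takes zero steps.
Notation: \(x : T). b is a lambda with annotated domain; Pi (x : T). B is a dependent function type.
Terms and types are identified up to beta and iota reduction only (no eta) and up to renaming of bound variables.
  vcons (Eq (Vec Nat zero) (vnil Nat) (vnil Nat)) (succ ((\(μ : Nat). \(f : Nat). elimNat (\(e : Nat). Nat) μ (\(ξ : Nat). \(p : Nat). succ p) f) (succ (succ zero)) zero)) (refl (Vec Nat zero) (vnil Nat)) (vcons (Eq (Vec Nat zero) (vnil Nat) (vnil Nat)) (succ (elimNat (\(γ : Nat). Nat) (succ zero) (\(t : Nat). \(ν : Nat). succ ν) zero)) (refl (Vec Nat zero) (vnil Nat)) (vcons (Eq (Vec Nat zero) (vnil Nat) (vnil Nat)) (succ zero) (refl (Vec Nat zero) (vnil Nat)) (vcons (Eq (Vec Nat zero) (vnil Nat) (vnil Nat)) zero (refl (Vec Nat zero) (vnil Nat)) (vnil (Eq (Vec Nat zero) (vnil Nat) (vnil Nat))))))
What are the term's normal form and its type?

resulting normal form:
  vcons (Eq (Vec Nat zero) (vnil Nat) (vnil Nat)) (succ (succ (succ zero))) (refl (Vec Nat zero) (vnil Nat)) (vcons (Eq (Vec Nat zero) (vnil Nat) (vnil Nat)) (succ (succ zero)) (refl (Vec Nat zero) (vnil Nat)) (vcons (Eq (Vec Nat zero) (vnil Nat) (vnil Nat)) (succ zero) (refl (Vec Nat zero) (vnil Nat)) (vcons (Eq (Vec Nat zero) (vnil Nat) (vnil Nat)) zero (refl (Vec Nat zero) (vnil Nat)) (vnil (Eq (Vec Nat zero) (vnil Nat) (vnil Nat))))))
the term's type:
  Vec (Eq (Vec Nat zero) (vnil Nat) (vnil Nat)) (succ (succ (succ (succ zero))))


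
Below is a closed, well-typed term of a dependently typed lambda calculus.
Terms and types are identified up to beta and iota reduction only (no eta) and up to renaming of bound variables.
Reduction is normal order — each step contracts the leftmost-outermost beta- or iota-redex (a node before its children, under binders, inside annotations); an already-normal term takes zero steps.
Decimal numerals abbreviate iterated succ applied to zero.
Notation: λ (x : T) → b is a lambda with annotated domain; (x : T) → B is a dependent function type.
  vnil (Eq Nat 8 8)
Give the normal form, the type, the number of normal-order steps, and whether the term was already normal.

reduced normal form:
  vnil (Eq Nat 8 8)
the term's type:
  Vec (Eq Nat 8 8) 0
reduction steps (normal order): 0
already normal: yes


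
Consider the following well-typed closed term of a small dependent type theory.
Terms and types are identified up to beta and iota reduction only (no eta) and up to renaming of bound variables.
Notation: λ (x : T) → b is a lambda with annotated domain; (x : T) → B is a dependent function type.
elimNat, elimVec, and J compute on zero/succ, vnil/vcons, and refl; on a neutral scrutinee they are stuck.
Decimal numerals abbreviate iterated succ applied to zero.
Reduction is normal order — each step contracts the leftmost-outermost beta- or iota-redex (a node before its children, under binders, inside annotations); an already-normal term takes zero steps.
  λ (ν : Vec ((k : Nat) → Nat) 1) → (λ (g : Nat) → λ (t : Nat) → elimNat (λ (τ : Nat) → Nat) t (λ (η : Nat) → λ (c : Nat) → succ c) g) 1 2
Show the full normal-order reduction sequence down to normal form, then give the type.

normal-order reduction:
  λ (ν : Vec ((k : Nat) → Nat) 1) → (λ (g : Nat) → λ (t : Nat) → elimNat (λ (τ : Nat) → Nat) t (λ (η : Nat) → λ (c : Nat) → succ c) g) 1 2
  ~> λ (ν : Vec ((k : Nat) → Nat) 1) → (λ (g : Nat) → elimNat (λ (t : Nat) → Nat) g (λ (τ : Nat) → λ (η : Nat) → succ η) 1) 2
  ~> λ (ν : Vec ((k : Nat) → Nat) 1) → elimNat (λ (g : Nat) → Nat) 2 (λ (t : Nat) → λ (τ : Nat) → succ τ) 1
  ~> λ (ν : Vec ((k : Nat) → Nat) 1) → (λ (g : Nat) → λ (t : Nat) → succ t) 0 (elimNat (λ (τ : Nat) → Nat) 2 (λ (η : Nat) → λ (c : Nat) → succ c) 0)
  ~> λ (ν : Vec ((k : Nat) → Nat) 1) → (λ (g : Nat) → succ g) (elimNat (λ (t : Nat) → Nat) 2 (λ (τ : Nat) → λ (η : Nat) → succ η) 0)
  ~> λ (ν : Vec ((k : Nat) → Nat) 1) → succ (elimNat (λ (g : Nat) → Nat) 2 (λ (t : Nat) → λ (τ : Nat) → succ τ) 0)
  ~> λ (ν : Vec ((k : Nat) → Nat) 1) → 3
the term's type:
  (ν : Vec ((k : Nat) → Nat) 1) → Nat


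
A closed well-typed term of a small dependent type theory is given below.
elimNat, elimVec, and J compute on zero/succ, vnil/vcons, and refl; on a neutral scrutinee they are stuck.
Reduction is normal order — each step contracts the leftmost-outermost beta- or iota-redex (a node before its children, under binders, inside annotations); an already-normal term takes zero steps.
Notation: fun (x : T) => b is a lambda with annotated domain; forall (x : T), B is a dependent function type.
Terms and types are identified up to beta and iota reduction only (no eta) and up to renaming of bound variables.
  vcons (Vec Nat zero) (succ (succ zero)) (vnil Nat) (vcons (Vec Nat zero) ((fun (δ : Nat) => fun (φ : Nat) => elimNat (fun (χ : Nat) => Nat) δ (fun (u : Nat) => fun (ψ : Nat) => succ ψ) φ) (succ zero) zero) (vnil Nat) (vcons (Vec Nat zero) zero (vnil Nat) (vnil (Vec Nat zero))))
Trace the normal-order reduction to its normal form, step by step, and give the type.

normal-order reduction sequence:
  vcons (Vec Nat zero) (succ (succ zero)) (vnil Nat) (vcons (Vec Nat zero) ((fun (δ : Nat) => fun (φ : Nat) => elimNat (fun (χ : Nat) => Nat) δ (fun (u : Nat) => fun (ψ : Nat) => succ ψ) φ) (succ zero) zero) (vnil Nat) (vcons (Vec Nat zero) zero (vnil Nat) (vnil (Vec Nat zero))))
  ~> vcons (Vec Nat zero) (succ (succ zero)) (vnil Nat) (vcons (Vec Nat zero) ((fun (δ : Nat) => elimNat (fun (φ : Nat) => Nat) (succ zero) (fun (χ : Nat) => fun (u : Nat) => succ u) δ) zero) (vnil Nat) (vcons (Vec Nat zero) zero (vnil Nat) (vnil (Vec Nat zero))))
  ~> vcons (Vec Nat zero) (succ (succ zero)) (vnil Nat) (vcons (Vec Nat zero) (elimNat (fun (δ : Nat) => Nat) (succ zero) (fun (φ : Nat) => fun (χ : Nat) => succ χ) zero) (vnil Nat) (vcons (Vec Nat zero) zero (vnil Nat) (vnil (Vec Nat zero))))
  ~> vcons (Vec Nat zero) (succ (succ zero)) (vnil Nat) (vcons (Vec Nat zero) (succ zero) (vnil Nat) (vcons (Vec Nat zero) zero (vnil Nat) (vnil (Vec Nat zero))))
the term's type:
  Vec (Vec Nat zero) (succ (succ (succ zero)))


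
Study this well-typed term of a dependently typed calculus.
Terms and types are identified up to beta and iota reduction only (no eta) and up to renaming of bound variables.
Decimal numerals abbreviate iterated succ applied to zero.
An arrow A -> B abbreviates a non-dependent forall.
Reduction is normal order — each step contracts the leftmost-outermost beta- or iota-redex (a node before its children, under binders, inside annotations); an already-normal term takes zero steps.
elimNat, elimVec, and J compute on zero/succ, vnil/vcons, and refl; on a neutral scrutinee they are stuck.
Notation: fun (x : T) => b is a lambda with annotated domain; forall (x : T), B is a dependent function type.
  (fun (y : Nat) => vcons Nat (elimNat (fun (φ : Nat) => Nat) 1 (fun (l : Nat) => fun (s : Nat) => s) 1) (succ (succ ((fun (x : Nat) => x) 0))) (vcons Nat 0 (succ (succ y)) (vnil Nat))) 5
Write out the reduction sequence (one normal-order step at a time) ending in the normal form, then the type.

normal-order reduction sequence:
  (fun (y : Nat) => vcons Nat (elimNat (fun (φ : Nat) => Nat) 1 (fun (l : Nat) => fun (s : Nat) => s) 1) (succ (succ ((fun (x : Nat) => x) 0))) (vcons Nat 0 (succ (succ y)) (vnil Nat))) 5
  ~> vcons Nat (elimNat (fun (y : Nat) => Nat) 1 (fun (φ : Nat) => fun (l : Nat) => l) 1) (succ (succ ((fun (s : Nat) => s) 0))) (vcons Nat 0 7 (vnil Nat))
  ~> vcons Nat ((fun (y : Nat) => fun (φ : Nat) => φ) 0 (elimNat (fun (l : Nat) => Nat) 1 (fun (s : Nat) => fun (x : Nat) => x) 0)) (succ (succ ((fun (σ : Nat) => σ) 0))) (vcons Nat 0 7 (vnil Nat))
  ~> vcons Nat ((fun (y : Nat) => y) (elimNat (fun (φ : Nat) => Nat) 1 (fun (l : Nat) => fun (s : Nat) => s) 0)) (succ (succ ((fun (x : Nat) => x) 0))) (vcons Nat 0 7 (vnil Nat))
  ~> vcons Nat (elimNat (fun (y : Nat) => Nat) 1 (fun (φ : Nat) => fun (l : Nat) => l) 0) (succ (succ ((fun (s : Nat) => s) 0))) (vcons Nat 0 7 (vnil Nat))
  ~> vcons Nat 1 (succ (succ ((fun (y : Nat) => y) 0))) (vcons Nat 0 7 (vnil Nat))
  ~> vcons Nat 1 2 (vcons Nat 0 7 (vnil Nat))
the term's type:
  Vec Nat 2


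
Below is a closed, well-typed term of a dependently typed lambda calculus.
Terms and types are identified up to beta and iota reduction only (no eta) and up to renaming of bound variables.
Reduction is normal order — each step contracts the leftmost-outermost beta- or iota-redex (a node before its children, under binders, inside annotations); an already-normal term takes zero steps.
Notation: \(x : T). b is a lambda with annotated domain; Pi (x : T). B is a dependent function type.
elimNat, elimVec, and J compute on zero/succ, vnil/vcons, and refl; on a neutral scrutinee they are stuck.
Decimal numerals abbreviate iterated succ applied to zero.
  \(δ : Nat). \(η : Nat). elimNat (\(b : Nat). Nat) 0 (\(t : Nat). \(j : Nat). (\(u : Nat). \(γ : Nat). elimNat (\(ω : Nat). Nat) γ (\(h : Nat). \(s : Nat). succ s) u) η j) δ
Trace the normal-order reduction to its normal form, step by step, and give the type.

normal-order reduction sequence:
  \(δ : Nat). \(η : Nat). elimNat (\(b : Nat). Nat) 0 (\(t : Nat). \(j : Nat). (\(u : Nat). \(γ : Nat). elimNat (\(ω : Nat). Nat) γ (\(h : Nat). \(s : Nat). succ s) u) η j) δ
  ~> \(δ : Nat). \(η : Nat). elimNat (\(b : Nat). Nat) 0 (\(t : Nat). \(j : Nat). (\(u : Nat). elimNat (\(γ : Nat). Nat) u (\(ω : Nat). \(h : Nat). succ h) η) j) δ
  ~> \(δ : Nat). \(η : Nat). elimNat (\(b : Nat). Nat) 0 (\(t : Nat). \(j : Nat). elimNat (\(u : Nat). Nat) j (\(γ : Nat). \(ω : Nat). succ ω) η) δ
type:
  Pi (δ : Nat). Pi (η : Nat). Nat


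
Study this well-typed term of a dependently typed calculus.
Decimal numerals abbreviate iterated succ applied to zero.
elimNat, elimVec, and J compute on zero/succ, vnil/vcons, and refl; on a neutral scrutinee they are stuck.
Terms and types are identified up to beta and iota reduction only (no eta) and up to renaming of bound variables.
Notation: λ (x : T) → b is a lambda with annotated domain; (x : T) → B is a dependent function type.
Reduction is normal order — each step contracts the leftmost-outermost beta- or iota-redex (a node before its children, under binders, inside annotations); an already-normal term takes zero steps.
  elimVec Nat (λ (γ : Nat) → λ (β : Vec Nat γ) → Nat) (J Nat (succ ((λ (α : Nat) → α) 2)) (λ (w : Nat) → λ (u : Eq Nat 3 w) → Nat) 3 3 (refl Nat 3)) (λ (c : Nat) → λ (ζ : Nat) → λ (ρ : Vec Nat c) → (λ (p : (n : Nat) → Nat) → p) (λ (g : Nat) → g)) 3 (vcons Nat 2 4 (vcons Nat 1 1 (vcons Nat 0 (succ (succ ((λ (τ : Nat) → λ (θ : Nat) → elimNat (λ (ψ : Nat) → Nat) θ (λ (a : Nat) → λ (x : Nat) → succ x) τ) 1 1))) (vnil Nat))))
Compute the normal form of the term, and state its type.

reduced normal form:
  3
the term's type:
  Nat


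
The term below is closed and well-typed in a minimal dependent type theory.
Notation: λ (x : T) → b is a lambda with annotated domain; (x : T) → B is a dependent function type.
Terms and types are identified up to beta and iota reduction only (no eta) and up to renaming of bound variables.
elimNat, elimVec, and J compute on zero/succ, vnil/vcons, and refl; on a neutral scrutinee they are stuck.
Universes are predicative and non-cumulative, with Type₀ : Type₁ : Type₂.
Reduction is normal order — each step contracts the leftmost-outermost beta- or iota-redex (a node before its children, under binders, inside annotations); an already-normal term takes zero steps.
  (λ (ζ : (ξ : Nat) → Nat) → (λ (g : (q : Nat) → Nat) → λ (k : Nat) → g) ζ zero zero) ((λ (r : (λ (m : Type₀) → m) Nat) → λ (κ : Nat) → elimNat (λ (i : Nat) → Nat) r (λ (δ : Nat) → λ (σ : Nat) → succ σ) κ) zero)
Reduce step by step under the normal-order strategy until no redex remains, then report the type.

reduction (normal order):
  (λ (ζ : (ξ : Nat) → Nat) → (λ (g : (q : Nat) → Nat) → λ (k : Nat) → g) ζ zero zero) ((λ (r : (λ (m : Type₀) → m) Nat) → λ (κ : Nat) → elimNat (λ (i : Nat) → Nat) r (λ (δ : Nat) → λ (σ : Nat) → succ σ) κ) zero)
  ~> (λ (ζ : (ξ : Nat) → Nat) → λ (g : Nat) → ζ) ((λ (q : (λ (k : Type₀) → k) Nat) → λ (r : Nat) → elimNat (λ (m : Nat) → Nat) q (λ (κ : Nat) → λ (i : Nat) → succ i) r) zero) zero zero
  ~> (λ (ζ : Nat) → (λ (ξ : (λ (g : Type₀) → g) Nat) → λ (q : Nat) → elimNat (λ (k : Nat) → Nat) ξ (λ (r : Nat) → λ (m : Nat) → succ m) q) zero) zero zero
  ~> (λ (ζ : (λ (ξ : Type₀) → ξ) Nat) → λ (g : Nat) → elimNat (λ (q : Nat) → Nat) ζ (λ (k : Nat) → λ (r : Nat) → succ r) g) zero zero
  ~> (λ (ζ : Nat) → elimNat (λ (ξ : Nat) → Nat) zero (λ (g : Nat) → λ (q : Nat) → succ q) ζ) zero
  ~> elimNat (λ (ζ : Nat) → Nat) zero (λ (ξ : Nat) → λ (g : Nat) → succ g) zero
  ~> zero
type:
  Nat


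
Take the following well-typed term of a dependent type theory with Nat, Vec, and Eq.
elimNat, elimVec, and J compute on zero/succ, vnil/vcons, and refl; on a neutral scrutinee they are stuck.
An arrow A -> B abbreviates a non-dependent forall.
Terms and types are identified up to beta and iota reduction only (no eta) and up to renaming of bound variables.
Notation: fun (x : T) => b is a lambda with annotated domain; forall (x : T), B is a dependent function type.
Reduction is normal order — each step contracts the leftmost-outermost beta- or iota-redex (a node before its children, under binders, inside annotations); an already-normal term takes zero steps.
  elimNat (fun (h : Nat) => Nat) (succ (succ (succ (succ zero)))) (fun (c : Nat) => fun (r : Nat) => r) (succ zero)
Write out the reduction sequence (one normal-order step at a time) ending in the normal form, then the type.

reduction (normal order):
  elimNat (fun (h : Nat) => Nat) (succ (succ (succ (succ zero)))) (fun (c : Nat) => fun (r : Nat) => r) (succ zero)
  ~> (fun (h : Nat) => fun (c : Nat) => c) zero (elimNat (fun (r : Nat) => Nat) (succ (succ (succ (succ zero)))) (fun (γ : Nat) => fun (k : Nat) => k) zero)
  ~> (fun (h : Nat) => h) (elimNat (fun (c : Nat) => Nat) (succ (succ (succ (succ zero)))) (fun (r : Nat) => fun (γ : Nat) => γ) zero)
  ~> elimNat (fun (h : Nat) => Nat) (succ (succ (succ (succ zero)))) (fun (c : Nat) => fun (r : Nat) => r) zero
  ~> succ (succ (succ (succ zero)))
inferred type:
  Nat


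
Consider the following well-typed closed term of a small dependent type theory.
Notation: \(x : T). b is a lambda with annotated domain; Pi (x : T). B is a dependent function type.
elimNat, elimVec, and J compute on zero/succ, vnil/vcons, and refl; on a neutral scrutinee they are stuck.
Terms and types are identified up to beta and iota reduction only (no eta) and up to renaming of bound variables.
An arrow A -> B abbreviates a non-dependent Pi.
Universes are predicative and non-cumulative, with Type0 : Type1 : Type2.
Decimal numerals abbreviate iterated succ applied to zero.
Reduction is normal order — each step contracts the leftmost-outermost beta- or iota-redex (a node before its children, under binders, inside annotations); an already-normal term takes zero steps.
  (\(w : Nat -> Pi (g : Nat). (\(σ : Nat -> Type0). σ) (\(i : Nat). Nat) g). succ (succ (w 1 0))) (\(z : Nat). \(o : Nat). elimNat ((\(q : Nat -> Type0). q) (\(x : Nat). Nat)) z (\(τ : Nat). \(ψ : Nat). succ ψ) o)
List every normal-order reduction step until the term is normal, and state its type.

normal-order reduction sequence:
  (\(w : Nat -> Pi (g : Nat). (\(σ : Nat -> Type0). σ) (\(i : Nat). Nat) g). succ (succ (w 1 0))) (\(z : Nat). \(o : Nat). elimNat ((\(q : Nat -> Type0). q) (\(x : Nat). Nat)) z (\(τ : Nat). \(ψ : Nat). succ ψ) o)
  ~> succ (succ ((\(w : Nat). \(g : Nat). elimNat ((\(σ : Nat -> Type0). σ) (\(i : Nat). Nat)) w (\(z : Nat). \(o : Nat). succ o) g) 1 0))
  ~> succ (succ ((\(w : Nat). elimNat ((\(g : Nat -> Type0). g) (\(σ : Nat). Nat)) 1 (\(i : Nat). \(z : Nat). succ z) w) 0))
  ~> succ (succ (elimNat ((\(w : Nat -> Type0). w) (\(g : Nat). Nat)) 1 (\(σ : Nat). \(i : Nat). succ i) 0))
  ~> 3
inferred type:
  Nat


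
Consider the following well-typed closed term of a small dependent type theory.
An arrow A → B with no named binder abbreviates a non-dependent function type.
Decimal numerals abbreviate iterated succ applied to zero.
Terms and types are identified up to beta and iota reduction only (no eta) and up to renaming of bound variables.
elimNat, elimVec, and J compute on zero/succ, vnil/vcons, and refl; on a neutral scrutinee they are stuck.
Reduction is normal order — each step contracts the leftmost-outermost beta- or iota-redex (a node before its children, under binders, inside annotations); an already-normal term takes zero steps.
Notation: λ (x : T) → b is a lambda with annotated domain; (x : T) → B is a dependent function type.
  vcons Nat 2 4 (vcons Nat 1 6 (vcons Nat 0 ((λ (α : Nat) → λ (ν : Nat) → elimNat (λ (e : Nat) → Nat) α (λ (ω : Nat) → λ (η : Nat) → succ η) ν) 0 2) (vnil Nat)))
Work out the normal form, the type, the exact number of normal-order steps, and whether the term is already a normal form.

resulting normal form:
  vcons Nat 2 4 (vcons Nat 1 6 (vcons Nat 0 2 (vnil Nat)))
inferred type:
  Vec Nat 3
reduction steps (normal order): 9
started in normal form: no
first redex: a beta-redex


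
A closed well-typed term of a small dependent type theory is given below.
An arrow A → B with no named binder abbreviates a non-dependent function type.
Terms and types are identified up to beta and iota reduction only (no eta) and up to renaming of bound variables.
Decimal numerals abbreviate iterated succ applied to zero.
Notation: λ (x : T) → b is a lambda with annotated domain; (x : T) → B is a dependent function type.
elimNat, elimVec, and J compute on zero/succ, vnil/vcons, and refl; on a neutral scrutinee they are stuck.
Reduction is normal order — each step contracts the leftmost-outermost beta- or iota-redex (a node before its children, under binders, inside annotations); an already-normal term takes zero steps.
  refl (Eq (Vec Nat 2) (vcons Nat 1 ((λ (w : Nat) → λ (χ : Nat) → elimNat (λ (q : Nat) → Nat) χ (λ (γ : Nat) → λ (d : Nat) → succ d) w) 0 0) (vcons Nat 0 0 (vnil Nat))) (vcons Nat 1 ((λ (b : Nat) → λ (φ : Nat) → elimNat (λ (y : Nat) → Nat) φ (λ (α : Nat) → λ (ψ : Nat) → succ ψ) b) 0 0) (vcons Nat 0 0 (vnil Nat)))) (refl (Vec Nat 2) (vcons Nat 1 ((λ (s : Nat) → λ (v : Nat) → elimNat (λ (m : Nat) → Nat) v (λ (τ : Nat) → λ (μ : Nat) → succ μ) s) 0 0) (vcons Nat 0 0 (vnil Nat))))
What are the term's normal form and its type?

reduced normal form:
  refl (Eq (Vec Nat 2) (vcons Nat 1 0 (vcons Nat 0 0 (vnil Nat))) (vcons Nat 1 0 (vcons Nat 0 0 (vnil Nat)))) (refl (Vec Nat 2) (vcons Nat 1 0 (vcons Nat 0 0 (vnil Nat))))
the term's type:
  Eq (Eq (Vec Nat 2) (vcons Nat 1 0 (vcons Nat 0 0 (vnil Nat))) (vcons Nat 1 0 (vcons Nat 0 0 (vnil Nat)))) (refl (Vec Nat 2) (vcons Nat 1 0 (vcons Nat 0 0 (vnil Nat)))) (refl (Vec Nat 2) (vcons Nat 1 0 (vcons Nat 0 0 (vnil Nat))))


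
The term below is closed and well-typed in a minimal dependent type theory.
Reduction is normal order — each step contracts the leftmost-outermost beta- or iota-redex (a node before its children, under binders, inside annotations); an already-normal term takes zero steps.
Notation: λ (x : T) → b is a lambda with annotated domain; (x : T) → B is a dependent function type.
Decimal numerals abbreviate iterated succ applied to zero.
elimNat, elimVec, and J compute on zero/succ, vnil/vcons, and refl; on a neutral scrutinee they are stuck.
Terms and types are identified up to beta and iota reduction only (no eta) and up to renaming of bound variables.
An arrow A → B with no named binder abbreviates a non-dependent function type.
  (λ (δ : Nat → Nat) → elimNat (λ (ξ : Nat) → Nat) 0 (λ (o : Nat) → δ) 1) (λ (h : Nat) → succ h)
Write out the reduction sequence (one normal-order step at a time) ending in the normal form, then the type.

reduction (normal order):
  (λ (δ : Nat → Nat) → elimNat (λ (ξ : Nat) → Nat) 0 (λ (o : Nat) → δ) 1) (λ (h : Nat) → succ h)
  ~> elimNat (λ (δ : Nat) → Nat) 0 (λ (ξ : Nat) → λ (o : Nat) → succ o) 1
  ~> (λ (δ : Nat) → λ (ξ : Nat) → succ ξ) 0 (elimNat (λ (o : Nat) → Nat) 0 (λ (h : Nat) → λ (μ : Nat) → succ μ) 0)
  ~> (λ (δ : Nat) → succ δ) (elimNat (λ (ξ : Nat) → Nat) 0 (λ (o : Nat) → λ (h : Nat) → succ h) 0)
  ~> succ (elimNat (λ (δ : Nat) → Nat) 0 (λ (ξ : Nat) → λ (o : Nat) → succ o) 0)
  ~> 1
inferred type:
  Nat


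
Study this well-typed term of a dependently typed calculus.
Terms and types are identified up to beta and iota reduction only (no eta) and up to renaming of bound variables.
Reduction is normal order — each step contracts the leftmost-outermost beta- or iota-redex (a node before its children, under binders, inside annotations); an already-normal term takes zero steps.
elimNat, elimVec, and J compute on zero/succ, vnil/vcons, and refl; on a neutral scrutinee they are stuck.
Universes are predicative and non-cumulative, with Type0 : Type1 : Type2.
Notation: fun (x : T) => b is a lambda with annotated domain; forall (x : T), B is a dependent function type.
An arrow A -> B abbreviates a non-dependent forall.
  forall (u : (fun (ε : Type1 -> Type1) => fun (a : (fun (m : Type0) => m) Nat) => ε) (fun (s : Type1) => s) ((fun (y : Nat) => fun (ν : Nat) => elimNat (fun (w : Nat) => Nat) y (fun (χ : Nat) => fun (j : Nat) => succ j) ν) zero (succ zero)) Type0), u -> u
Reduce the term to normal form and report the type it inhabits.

normal form:
  forall (u : Type0), u -> u
type:
  Type1


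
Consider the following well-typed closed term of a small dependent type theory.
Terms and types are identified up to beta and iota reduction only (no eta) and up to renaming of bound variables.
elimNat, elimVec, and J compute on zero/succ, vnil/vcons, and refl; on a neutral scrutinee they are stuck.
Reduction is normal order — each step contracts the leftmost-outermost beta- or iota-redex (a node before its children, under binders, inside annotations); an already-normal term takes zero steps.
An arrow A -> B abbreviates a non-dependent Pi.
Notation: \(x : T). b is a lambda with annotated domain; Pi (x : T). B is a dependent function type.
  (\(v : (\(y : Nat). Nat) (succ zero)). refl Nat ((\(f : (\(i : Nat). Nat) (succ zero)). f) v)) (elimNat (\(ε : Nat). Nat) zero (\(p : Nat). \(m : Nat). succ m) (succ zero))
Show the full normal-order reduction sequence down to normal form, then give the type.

normal-order reduction:
  (\(v : (\(y : Nat). Nat) (succ zero)). refl Nat ((\(f : (\(i : Nat). Nat) (succ zero)). f) v)) (elimNat (\(ε : Nat). Nat) zero (\(p : Nat). \(m : Nat). succ m) (succ zero))
  ~> refl Nat ((\(v : (\(y : Nat). Nat) (succ zero)). v) (elimNat (\(f : Nat). Nat) zero (\(i : Nat). \(ε : Nat). succ ε) (succ zero)))
  ~> refl Nat (elimNat (\(v : Nat). Nat) zero (\(y : Nat). \(f : Nat). succ f) (succ zero))
  ~> refl Nat ((\(v : Nat). \(y : Nat). succ y) zero (elimNat (\(f : Nat). Nat) zero (\(i : Nat). \(ε : Nat). succ ε) zero))
  ~> refl Nat ((\(v : Nat). succ v) (elimNat (\(y : Nat). Nat) zero (\(f : Nat). \(i : Nat). succ i) zero))
  ~> refl Nat (succ (elimNat (\(v : Nat). Nat) zero (\(y : Nat). \(f : Nat). succ f) zero))
  ~> refl Nat (succ zero)
inferred type:
  Eq Nat (succ zero) (succ zero)


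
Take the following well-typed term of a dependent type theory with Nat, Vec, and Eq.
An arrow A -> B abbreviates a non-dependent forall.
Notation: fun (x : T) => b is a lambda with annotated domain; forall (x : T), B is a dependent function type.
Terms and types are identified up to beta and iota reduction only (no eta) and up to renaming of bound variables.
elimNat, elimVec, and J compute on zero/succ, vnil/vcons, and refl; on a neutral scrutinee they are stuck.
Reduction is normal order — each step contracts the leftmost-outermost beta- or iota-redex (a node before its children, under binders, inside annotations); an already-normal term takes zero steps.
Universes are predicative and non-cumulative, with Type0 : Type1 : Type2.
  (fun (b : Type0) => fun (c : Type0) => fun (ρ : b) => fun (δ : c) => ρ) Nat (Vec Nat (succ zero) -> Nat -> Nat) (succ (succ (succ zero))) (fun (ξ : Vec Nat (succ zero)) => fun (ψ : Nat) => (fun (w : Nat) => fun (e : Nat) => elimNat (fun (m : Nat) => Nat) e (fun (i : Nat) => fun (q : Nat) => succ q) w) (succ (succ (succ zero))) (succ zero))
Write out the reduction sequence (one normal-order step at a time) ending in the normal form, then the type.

normal-order reduction sequence:
  (fun (b : Type0) => fun (c : Type0) => fun (ρ : b) => fun (δ : c) => ρ) Nat (Vec Nat (succ zero) -> Nat -> Nat) (succ (succ (succ zero))) (fun (ξ : Vec Nat (succ zero)) => fun (ψ : Nat) => (fun (w : Nat) => fun (e : Nat) => elimNat (fun (m : Nat) => Nat) e (fun (i : Nat) => fun (q : Nat) => succ q) w) (succ (succ (succ zero))) (succ zero))
  ~> (fun (b : Type0) => fun (c : Nat) => fun (ρ : b) => c) (Vec Nat (succ zero) -> Nat -> Nat) (succ (succ (succ zero))) (fun (δ : Vec Nat (succ zero)) => fun (ξ : Nat) => (fun (ψ : Nat) => fun (w : Nat) => elimNat (fun (e : Nat) => Nat) w (fun (m : Nat) => fun (i : Nat) => succ i) ψ) (succ (succ (succ zero))) (succ zero))
  ~> (fun (b : Nat) => fun (c : Vec Nat (succ zero) -> Nat -> Nat) => b) (succ (succ (succ zero))) (fun (ρ : Vec Nat (succ zero)) => fun (δ : Nat) => (fun (ξ : Nat) => fun (ψ : Nat) => elimNat (fun (w : Nat) => Nat) ψ (fun (e : Nat) => fun (m : Nat) => succ m) ξ) (succ (succ (succ zero))) (succ zero))
  ~> (fun (b : Vec Nat (succ zero) -> Nat -> Nat) => succ (succ (succ zero))) (fun (c : Vec Nat (succ zero)) => fun (ρ : Nat) => (fun (δ : Nat) => fun (ξ : Nat) => elimNat (fun (ψ : Nat) => Nat) ξ (fun (w : Nat) => fun (e : Nat) => succ e) δ) (succ (succ (succ zero))) (succ zero))
  ~> succ (succ (succ zero))
the term's type:
  Nat


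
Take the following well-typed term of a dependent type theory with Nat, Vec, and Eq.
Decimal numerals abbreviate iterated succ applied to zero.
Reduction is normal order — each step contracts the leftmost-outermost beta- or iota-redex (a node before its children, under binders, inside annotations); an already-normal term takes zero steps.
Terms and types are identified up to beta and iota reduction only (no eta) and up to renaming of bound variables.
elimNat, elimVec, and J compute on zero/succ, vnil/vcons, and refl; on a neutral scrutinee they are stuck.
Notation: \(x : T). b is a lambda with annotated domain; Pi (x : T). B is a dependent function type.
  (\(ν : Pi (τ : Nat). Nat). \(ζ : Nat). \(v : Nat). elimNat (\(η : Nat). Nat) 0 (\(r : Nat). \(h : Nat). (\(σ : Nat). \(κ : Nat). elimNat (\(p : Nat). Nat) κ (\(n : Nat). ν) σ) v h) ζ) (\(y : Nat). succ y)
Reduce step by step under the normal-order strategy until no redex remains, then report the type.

normal-order reduction sequence:
  (\(ν : Pi (τ : Nat). Nat). \(ζ : Nat). \(v : Nat). elimNat (\(η : Nat). Nat) 0 (\(r : Nat). \(h : Nat). (\(σ : Nat). \(κ : Nat). elimNat (\(p : Nat). Nat) κ (\(n : Nat). ν) σ) v h) ζ) (\(y : Nat). succ y)
  ~> \(ν : Nat). \(τ : Nat). elimNat (\(ζ : Nat). Nat) 0 (\(v : Nat). \(η : Nat). (\(r : Nat). \(h : Nat). elimNat (\(σ : Nat). Nat) h (\(κ : Nat). \(p : Nat). succ p) r) τ η) ν
  ~> \(ν : Nat). \(τ : Nat). elimNat (\(ζ : Nat). Nat) 0 (\(v : Nat). \(η : Nat). (\(r : Nat). elimNat (\(h : Nat). Nat) r (\(σ : Nat). \(κ : Nat). succ κ) τ) η) ν
  ~> \(ν : Nat). \(τ : Nat). elimNat (\(ζ : Nat). Nat) 0 (\(v : Nat). \(η : Nat). elimNat (\(r : Nat). Nat) η (\(h : Nat). \(σ : Nat). succ σ) τ) ν
the term's type:
  Pi (ν : Nat). Pi (τ : Nat). Nat
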